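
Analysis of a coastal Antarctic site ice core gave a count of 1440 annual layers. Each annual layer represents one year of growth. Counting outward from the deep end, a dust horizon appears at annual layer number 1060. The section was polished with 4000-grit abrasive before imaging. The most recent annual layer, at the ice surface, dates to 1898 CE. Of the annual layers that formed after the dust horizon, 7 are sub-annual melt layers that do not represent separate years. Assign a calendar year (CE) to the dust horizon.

1440 − 1060 = 380 annual layers lie beyond the dust horizon toward the ice surface.
Excluding 7 false annual layers: 380 − 7 = 373.
The annual layer at the ice surface is 1898 CE, so the dust horizon dates to 1898 − 373 = 1525 CE.

1525 CE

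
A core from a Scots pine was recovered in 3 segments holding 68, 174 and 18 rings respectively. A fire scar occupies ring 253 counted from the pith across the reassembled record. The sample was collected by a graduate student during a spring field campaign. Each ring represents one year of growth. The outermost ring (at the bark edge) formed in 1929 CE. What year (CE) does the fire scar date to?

1922 CE

Total rings = 68 + 174 + 18 = 260.
260 − 253 = 7 rings lie beyond the fire scar toward the bark edge.
Counting back 7 years from 1929 CE places the fire scar in 1929 − 7 = 1922 CE.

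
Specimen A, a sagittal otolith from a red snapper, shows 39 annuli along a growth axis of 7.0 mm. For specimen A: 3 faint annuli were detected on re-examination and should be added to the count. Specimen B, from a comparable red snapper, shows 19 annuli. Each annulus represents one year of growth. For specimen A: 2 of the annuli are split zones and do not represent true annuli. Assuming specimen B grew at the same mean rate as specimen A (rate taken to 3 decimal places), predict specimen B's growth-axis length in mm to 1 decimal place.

3.3 mm

Specimen A: after corrections the count is 39 − 2 + 3 = 40 annuli.
A: Extension rate ≈ 7.0 / 40 = 0.175 mm/year.
For B, 0.175 mm/year × 19 years = 3.3 mm.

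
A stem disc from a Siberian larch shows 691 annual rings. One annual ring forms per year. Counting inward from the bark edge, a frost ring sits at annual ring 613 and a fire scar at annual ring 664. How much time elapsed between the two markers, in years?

51 years

Separation: 664 − 613 = 51 annual rings.
That is 51 years at one annual ring per year.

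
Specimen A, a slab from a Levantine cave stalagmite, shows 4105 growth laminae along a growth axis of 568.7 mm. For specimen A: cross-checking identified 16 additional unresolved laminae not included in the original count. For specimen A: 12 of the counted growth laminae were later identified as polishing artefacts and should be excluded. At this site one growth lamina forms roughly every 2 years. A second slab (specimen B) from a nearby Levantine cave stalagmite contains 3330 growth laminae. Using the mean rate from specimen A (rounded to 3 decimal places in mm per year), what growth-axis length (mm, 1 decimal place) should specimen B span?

459.5 mm

Specimen A: correcting the raw count gives 4105 − 12 + 16 = 4109 true growth laminae.
Specimen A: multiplying by 2 years per growth lamina: 4109 × 2 = 8218 years.
A: Mean rate = 568.7 mm / 8218 years ≈ 0.069 mm/yr.
Specimen B: 3330 growth laminae at 2 years each span 3330 × 2 = 6660 years. Length of B = 0.069 × 6660 = 459.5 mm.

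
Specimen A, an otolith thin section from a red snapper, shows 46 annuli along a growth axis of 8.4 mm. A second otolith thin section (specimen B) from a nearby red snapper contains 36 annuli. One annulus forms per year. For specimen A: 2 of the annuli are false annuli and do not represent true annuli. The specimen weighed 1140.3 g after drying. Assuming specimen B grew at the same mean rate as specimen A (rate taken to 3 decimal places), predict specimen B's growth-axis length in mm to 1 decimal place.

6.9 mm

Specimen A: after corrections the count is 46 − 2 = 44 annuli.
A: 8.4 mm over 44 years gives 8.4 / 44 ≈ 0.191 mm/yr.
For B, 0.191 mm/year × 36 years = 6.9 mm.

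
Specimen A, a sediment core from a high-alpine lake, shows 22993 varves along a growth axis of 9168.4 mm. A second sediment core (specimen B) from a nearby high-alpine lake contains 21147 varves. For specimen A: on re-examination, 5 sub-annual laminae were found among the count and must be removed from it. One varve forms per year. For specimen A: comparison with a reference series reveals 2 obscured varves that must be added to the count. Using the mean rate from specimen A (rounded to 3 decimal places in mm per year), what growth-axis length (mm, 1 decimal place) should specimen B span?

Specimen A: correcting the raw count gives 22993 − 5 + 2 = 22990 true varves.
A: 9168.4 mm over 22990 years gives 9168.4 / 22990 ≈ 0.399 mm/year.
Length of B = 0.399 × 21147 = 8437.7 mm.

8437.7 mm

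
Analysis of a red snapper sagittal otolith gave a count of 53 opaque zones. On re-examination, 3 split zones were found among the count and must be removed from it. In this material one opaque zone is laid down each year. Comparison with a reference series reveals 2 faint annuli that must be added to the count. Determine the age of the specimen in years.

True opaque zone count = 53 − 3 + 2 = 52.
With a one-to-one opaque zone periodicity this is 52 years.

52 years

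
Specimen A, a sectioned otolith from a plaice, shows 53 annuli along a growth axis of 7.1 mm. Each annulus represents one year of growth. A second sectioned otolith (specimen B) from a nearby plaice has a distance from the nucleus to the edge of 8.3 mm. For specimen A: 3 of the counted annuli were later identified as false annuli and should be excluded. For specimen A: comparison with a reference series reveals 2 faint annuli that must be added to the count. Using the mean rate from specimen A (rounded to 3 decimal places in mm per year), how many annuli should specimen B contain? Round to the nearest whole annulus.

61 annuli

Specimen A: adjusted count: 53 − 3 + 2 = 52 annuli.
A: 7.1 mm over 52 years gives 7.1 / 52 ≈ 0.137 mm per year.
Specimen B: 8.3 mm / 0.137 mm per year = 60.58 years ≈ 61 annuli.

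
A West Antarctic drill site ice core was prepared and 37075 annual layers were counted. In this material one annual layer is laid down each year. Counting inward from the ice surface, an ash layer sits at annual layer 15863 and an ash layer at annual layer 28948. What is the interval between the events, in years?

28948 − 15863 = 13085 annual layers lie between the two events.
At one annual layer per year, 13085 years elapsed between them.

13085 years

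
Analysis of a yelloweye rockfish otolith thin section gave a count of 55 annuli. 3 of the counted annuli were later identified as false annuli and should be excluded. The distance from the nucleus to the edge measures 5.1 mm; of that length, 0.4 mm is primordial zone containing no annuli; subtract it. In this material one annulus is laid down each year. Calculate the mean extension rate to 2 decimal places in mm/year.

True annulus count = 55 − 3 = 52.
The growth record spans 5.1 − 0.4 = 4.7 mm.
Extension rate ≈ 4.7 / 52 = 0.09 mm/year.

0.09 mm/year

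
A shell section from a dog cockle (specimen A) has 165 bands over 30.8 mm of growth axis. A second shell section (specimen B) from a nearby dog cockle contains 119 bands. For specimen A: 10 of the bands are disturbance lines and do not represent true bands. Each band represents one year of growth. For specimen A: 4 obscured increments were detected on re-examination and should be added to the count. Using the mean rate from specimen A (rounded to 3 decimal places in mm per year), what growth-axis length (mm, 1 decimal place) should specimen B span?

Specimen A: adjusted count: 165 − 10 + 4 = 159 bands.
A: Extension rate ≈ 30.8 / 159 = 0.194 mm per year.
For B, 0.194 mm/year × 119 years = 23.1 mm.

23.1 mm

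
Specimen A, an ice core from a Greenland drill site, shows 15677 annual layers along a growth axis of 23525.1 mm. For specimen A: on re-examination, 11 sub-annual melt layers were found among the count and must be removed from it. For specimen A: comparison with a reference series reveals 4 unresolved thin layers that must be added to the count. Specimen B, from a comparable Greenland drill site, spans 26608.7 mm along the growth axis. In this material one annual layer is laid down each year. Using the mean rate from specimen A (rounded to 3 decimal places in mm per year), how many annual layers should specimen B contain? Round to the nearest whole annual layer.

17727 annual layers

Specimen A: after corrections the count is 15677 − 11 + 4 = 15670 annual layers.
A: Mean rate = 23525.1 mm / 15670 years ≈ 1.501 mm per year.
For B, 26608.7 / 1.501 = 17727.32 years ≈ 17727 annual layers.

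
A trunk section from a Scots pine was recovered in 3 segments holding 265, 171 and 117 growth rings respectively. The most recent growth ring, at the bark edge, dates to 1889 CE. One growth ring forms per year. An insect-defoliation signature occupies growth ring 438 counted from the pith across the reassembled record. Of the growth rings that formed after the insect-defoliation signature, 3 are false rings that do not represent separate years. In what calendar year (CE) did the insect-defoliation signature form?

1777 CE

Total growth rings = 265 + 171 + 117 = 553.
553 − 438 = 115 growth rings lie beyond the insect-defoliation signature toward the bark edge.
Removing the 3 false growth rings leaves 115 − 3 = 112 true growth rings beyond the insect-defoliation signature.
1889 − 112 = 1777 CE.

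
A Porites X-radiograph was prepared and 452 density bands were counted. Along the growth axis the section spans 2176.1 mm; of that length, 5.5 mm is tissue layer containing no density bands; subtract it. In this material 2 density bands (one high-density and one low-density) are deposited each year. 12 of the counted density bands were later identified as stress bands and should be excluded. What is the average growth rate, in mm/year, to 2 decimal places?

True density band count = 452 − 12 = 440.
With 2 density bands per year, 440 / 2 = 220 years.
The growth record spans 2176.1 − 5.5 = 2170.6 mm.
2170.6 mm over 220 years gives 2170.6 / 220 ≈ 9.87 mm/year.

9.87 mm/year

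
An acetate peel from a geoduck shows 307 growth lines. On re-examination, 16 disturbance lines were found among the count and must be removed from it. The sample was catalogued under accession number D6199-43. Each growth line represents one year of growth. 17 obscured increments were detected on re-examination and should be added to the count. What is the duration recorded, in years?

308 years

Correcting the raw count gives 307 − 16 + 17 = 308 true growth lines.
At one growth line per year, that is 308 years.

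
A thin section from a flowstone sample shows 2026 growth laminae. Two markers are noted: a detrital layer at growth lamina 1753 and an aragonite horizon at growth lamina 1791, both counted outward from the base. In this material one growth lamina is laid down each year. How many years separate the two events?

The two markers are separated by 1791 − 1753 = 38 growth laminae.
One growth lamina per year makes the interval 38 years.

38 years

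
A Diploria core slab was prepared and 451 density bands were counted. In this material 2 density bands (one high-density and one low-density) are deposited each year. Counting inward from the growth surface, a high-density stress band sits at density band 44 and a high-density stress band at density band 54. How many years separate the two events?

54 − 44 = 10 density bands lie between the two events.
10 density bands at 2 per year is 10 / 2 = 5 years.

5 years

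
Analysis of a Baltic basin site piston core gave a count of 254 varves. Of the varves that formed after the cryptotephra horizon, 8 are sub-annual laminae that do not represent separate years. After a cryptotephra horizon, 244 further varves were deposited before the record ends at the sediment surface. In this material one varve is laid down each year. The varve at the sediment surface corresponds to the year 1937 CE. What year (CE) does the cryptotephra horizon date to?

244 varves formed after the cryptotephra horizon.
Removing the 8 false varves leaves 244 − 8 = 236 true varves beyond the cryptotephra horizon.
1937 − 236 = 1701 CE.

1701 CE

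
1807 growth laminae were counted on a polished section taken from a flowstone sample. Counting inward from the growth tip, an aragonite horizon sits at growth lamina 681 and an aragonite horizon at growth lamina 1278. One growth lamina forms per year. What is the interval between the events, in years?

1278 − 681 = 597 growth laminae lie between the two events.
At one growth lamina per year, 597 years elapsed between them.

597 yr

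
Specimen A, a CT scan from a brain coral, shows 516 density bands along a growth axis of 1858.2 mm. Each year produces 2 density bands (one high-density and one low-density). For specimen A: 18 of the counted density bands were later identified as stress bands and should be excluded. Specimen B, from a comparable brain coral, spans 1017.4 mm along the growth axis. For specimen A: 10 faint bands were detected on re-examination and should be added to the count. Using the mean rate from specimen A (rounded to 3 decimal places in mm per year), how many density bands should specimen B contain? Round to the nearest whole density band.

278 density bands

Specimen A: after corrections the count is 516 − 18 + 10 = 508 density bands.
Specimen A: dividing by 2 density bands per year: 508 / 2 = 254 years.
A: 1858.2 mm over 254 years gives 1858.2 / 254 ≈ 7.316 mm per year.
B spans 1017.4 / 7.316 = 139.07 years; at 2 density bands per year that is 139.07 × 2 ≈ 278 density bands.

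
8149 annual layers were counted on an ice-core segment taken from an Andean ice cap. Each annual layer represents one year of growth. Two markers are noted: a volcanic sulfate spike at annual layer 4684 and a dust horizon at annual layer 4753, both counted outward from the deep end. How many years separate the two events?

69 years

Separation: 4753 − 4684 = 69 annual layers.
One annual layer per year makes the interval 69 years.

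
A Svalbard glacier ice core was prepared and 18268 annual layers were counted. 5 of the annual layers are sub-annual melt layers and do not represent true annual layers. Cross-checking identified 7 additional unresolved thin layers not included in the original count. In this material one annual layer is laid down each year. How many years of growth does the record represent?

18270 years

Correcting the raw count gives 18268 − 5 + 7 = 18270 true annual layers.
One annual layer per year makes the duration 18270 years.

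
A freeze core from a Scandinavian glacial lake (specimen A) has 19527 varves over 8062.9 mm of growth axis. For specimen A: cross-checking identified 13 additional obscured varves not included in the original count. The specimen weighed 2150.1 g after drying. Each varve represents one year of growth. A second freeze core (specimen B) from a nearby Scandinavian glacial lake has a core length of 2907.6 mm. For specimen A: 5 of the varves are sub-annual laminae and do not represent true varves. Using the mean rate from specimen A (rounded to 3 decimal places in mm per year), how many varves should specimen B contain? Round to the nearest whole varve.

7040 varves

Specimen A: after corrections the count is 19527 − 5 + 13 = 19535 varves.
A: 8062.9 mm over 19535 years gives 8062.9 / 19535 ≈ 0.413 mm/yr.
B spans 2907.6 / 0.413 = 7040.19 years ≈ 7040 varves.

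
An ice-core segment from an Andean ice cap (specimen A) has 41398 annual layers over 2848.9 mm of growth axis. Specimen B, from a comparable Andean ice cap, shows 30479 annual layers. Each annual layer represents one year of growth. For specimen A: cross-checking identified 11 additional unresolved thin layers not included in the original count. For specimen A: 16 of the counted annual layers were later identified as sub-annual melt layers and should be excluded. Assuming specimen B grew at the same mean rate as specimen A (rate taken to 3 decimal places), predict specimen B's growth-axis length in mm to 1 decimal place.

2103.1 mm

Specimen A: correcting the raw count gives 41398 − 16 + 11 = 41393 true annual layers.
A: 2848.9 mm over 41393 years gives 2848.9 / 41393 ≈ 0.069 mm/year.
B's length ≈ 0.069 × 30479 = 2103.1 mm.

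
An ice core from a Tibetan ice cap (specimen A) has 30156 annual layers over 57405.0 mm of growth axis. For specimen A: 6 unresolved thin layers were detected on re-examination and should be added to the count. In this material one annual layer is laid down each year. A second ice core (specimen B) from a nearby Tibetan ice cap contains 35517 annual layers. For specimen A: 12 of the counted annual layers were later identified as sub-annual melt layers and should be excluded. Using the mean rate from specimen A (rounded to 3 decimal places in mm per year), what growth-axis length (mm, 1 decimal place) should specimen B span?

Specimen A: adjusted count: 30156 − 12 + 6 = 30150 annual layers.
A: 57405.0 mm over 30150 years gives 57405.0 / 30150 ≈ 1.904 mm per year.
B's length ≈ 1.904 × 35517 = 67624.4 mm.

67624.4 mm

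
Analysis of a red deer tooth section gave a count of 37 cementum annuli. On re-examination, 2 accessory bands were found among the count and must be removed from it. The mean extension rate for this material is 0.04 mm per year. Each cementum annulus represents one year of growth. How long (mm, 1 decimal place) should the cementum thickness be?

1.4 mm

Correcting the raw count gives 37 − 2 = 35 true cementum annuli.
35 years at 0.04 mm/year gives 0.04 × 35 = 1.4 mm.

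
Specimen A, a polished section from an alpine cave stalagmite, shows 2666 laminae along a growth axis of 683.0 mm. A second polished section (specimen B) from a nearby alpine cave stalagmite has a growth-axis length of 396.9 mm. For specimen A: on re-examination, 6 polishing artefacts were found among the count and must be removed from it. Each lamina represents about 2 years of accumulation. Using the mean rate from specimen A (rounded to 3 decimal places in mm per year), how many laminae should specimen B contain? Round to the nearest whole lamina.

1550 laminae

Specimen A: after corrections the count is 2666 − 6 = 2660 laminae.
Specimen A: at 2 years per lamina, 2660 × 2 = 5320 years.
A: Extension rate ≈ 683.0 / 5320 = 0.128 mm/yr.
For B, 396.9 / 0.128 = 3100.78 years; at 2 years per lamina that is 3100.78 / 2 ≈ 1550 laminae.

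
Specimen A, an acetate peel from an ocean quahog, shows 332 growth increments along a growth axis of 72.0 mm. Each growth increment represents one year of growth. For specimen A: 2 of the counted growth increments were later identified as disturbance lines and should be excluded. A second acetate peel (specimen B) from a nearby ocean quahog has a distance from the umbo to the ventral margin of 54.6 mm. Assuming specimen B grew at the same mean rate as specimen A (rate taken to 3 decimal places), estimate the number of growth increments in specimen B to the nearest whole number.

250 growth increments

Specimen A: adjusted count: 332 − 2 = 330 growth increments.
A: Extension rate ≈ 72.0 / 330 = 0.218 mm/year.
Specimen B: 54.6 mm / 0.218 mm per year = 250.46 years ≈ 250 growth increments.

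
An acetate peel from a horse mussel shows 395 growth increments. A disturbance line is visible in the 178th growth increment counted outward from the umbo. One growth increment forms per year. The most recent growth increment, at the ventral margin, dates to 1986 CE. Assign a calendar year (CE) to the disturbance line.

1769 CE

The disturbance line sits at growth increment 178 from the umbo, so 395 − 178 = 217 growth increments formed after it.
1986 − 217 = 1769 CE.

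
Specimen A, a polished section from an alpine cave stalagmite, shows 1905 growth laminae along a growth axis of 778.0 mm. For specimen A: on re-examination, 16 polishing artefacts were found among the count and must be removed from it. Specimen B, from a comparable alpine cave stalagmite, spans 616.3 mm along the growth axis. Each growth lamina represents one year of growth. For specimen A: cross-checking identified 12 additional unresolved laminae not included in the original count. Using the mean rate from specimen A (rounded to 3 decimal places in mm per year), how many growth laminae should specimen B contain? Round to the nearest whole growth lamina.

1507 growth laminae

Specimen A: adjusted count: 1905 − 16 + 12 = 1901 growth laminae.
A: 778.0 mm over 1901 years gives 778.0 / 1901 ≈ 0.409 mm/yr.
B spans 616.3 / 0.409 = 1506.85 years ≈ 1507 growth laminae.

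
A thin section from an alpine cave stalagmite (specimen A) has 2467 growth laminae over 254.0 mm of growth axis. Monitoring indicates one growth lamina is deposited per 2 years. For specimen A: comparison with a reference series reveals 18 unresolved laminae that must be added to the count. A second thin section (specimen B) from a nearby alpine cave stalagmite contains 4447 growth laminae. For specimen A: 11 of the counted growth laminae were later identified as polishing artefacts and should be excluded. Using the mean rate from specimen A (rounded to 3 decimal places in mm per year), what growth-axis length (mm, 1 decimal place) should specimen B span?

Specimen A: correcting the raw count gives 2467 − 11 + 18 = 2474 true growth laminae.
Specimen A: multiplying by 2 years per growth lamina: 2474 × 2 = 4948 years.
A: Mean rate = 254.0 mm / 4948 years ≈ 0.051 mm/year.
Specimen B: 4447 growth laminae at 2 years each span 4447 × 2 = 8894 years. For B, 0.051 mm/year × 8894 years = 453.6 mm.

453.6 mm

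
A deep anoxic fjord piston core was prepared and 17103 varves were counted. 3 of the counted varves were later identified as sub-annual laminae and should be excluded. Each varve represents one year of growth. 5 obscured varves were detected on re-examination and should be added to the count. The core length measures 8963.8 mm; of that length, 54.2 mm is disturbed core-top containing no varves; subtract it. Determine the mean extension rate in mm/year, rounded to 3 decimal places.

After corrections the count is 17103 − 3 + 5 = 17105 varves.
The growth record spans 8963.8 − 54.2 = 8909.6 mm.
Extension rate ≈ 8909.6 / 17105 = 0.521 mm/year.

0.521 mm/year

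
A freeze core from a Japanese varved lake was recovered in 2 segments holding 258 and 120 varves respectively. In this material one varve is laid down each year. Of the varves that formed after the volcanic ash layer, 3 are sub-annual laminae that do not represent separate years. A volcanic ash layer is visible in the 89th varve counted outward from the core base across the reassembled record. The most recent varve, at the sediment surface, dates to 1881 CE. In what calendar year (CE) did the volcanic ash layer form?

Total varves = 258 + 120 = 378.
The volcanic ash layer sits at varve 89 from the core base, so 378 − 89 = 289 varves formed after it.
Excluding 3 false varves: 289 − 3 = 286.
The varve at the sediment surface is 1881 CE, so the volcanic ash layer dates to 1881 − 286 = 1595 CE.

1595 CE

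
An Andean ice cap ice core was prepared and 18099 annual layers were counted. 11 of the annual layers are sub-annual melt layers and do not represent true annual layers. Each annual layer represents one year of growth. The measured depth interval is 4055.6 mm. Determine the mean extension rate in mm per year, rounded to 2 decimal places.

0.22 mm per year

True annual layer count = 18099 − 11 = 18088.
4055.6 mm over 18088 years gives 4055.6 / 18088 ≈ 0.22 mm per year.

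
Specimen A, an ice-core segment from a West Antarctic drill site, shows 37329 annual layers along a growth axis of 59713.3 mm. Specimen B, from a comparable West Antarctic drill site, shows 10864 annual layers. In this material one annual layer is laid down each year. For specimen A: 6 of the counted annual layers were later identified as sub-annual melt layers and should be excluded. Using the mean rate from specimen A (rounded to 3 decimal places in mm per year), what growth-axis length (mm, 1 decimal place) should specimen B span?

17382.4 mm

Specimen A: true annual layer count = 37329 − 6 = 37323.
A: Mean rate = 59713.3 mm / 37323 years ≈ 1.600 mm/year.
B's length ≈ 1.600 × 10864 = 17382.4 mm.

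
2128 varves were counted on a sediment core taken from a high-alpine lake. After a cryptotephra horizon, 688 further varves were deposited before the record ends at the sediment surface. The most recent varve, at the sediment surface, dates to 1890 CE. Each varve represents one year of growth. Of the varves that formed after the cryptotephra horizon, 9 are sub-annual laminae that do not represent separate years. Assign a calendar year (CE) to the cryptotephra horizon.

1211 CE

688 varves formed after the cryptotephra horizon.
Removing the 9 false varves leaves 688 − 9 = 679 true varves beyond the cryptotephra horizon.
Counting back 679 years from 1890 CE places the cryptotephra horizon in 1890 − 679 = 1211 CE.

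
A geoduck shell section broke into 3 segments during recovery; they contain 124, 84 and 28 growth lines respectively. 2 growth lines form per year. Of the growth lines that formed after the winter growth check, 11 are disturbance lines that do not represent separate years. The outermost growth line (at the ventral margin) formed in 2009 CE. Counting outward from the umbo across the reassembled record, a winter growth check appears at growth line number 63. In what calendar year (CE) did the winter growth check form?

Total growth lines = 124 + 84 + 28 = 236.
The winter growth check sits at growth line 63 from the umbo, so 236 − 63 = 173 growth lines formed after it.
Removing the 11 false growth lines leaves 173 − 11 = 162 true growth lines beyond the winter growth check.
162 growth lines at 2 per year is 162 / 2 = 81 years.
2009 − 81 = 1928 CE.

1928 CE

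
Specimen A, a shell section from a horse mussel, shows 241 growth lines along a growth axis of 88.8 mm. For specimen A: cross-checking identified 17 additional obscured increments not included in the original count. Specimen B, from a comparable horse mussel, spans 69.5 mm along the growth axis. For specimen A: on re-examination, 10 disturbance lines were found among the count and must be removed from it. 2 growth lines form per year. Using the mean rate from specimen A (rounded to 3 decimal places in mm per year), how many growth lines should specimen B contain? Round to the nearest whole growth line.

Specimen A: true growth line count = 241 − 10 + 17 = 248.
Specimen A: with 2 growth lines per year, 248 / 2 = 124 years.
A: 88.8 mm over 124 years gives 88.8 / 124 ≈ 0.716 mm/year.
Specimen B: 69.5 mm / 0.716 mm per year = 97.07 years; at 2 growth lines per year that is 97.07 × 2 ≈ 194 growth lines.

194 growth lines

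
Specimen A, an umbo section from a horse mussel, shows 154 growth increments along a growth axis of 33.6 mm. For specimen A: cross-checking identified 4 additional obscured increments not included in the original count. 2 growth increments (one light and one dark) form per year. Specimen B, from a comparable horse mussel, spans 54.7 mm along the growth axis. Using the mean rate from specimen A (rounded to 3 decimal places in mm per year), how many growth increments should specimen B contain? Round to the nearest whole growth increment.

257 growth increments

Specimen A: after corrections the count is 154 + 4 = 158 growth increments.
Specimen A: 158 growth increments at 2 per year is 158 / 2 = 79 years.
A: 33.6 mm over 79 years gives 33.6 / 79 ≈ 0.425 mm/yr.
B spans 54.7 / 0.425 = 128.71 years; at 2 growth increments per year that is 128.71 × 2 ≈ 257 growth increments.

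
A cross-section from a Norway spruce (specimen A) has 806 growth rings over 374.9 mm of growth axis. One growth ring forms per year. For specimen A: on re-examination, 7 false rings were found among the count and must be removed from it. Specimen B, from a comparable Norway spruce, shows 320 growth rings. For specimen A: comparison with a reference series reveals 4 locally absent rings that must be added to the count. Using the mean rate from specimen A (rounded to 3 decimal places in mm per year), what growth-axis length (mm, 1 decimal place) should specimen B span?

149.4 mm

Specimen A: true growth ring count = 806 − 7 + 4 = 803.
A: Extension rate ≈ 374.9 / 803 = 0.467 mm/yr.
Length of B = 0.467 × 320 = 149.4 mm.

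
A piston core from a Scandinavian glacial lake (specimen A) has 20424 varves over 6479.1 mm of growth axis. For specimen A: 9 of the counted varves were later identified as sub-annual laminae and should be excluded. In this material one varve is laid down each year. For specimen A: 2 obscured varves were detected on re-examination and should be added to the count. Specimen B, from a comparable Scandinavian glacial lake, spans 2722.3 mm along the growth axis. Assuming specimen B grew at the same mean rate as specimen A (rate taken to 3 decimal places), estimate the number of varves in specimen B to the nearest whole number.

Specimen A: correcting the raw count gives 20424 − 9 + 2 = 20417 true varves.
A: 6479.1 mm over 20417 years gives 6479.1 / 20417 ≈ 0.317 mm/year.
B spans 2722.3 / 0.317 = 8587.70 years ≈ 8588 varves.

8588 varves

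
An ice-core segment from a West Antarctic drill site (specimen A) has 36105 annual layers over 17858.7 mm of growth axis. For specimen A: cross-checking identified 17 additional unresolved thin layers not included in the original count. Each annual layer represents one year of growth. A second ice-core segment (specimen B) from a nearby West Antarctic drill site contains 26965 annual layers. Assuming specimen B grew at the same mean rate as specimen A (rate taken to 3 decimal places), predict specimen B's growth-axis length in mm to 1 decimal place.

Specimen A: after corrections the count is 36105 + 17 = 36122 annual layers.
A: Extension rate ≈ 17858.7 / 36122 = 0.494 mm per year.
For B, 0.494 mm/year × 26965 years = 13320.7 mm.

13320.7 mm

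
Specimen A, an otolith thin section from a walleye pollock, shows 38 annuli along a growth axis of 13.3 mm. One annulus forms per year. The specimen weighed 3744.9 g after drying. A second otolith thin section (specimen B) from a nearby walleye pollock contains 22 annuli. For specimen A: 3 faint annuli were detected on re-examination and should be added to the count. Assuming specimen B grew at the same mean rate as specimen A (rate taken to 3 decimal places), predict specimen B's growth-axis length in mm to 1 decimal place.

Specimen A: true annulus count = 38 + 3 = 41.
A: Extension rate ≈ 13.3 / 41 = 0.324 mm/year.
Length of B = 0.324 × 22 = 7.1 mm.

7.1 mm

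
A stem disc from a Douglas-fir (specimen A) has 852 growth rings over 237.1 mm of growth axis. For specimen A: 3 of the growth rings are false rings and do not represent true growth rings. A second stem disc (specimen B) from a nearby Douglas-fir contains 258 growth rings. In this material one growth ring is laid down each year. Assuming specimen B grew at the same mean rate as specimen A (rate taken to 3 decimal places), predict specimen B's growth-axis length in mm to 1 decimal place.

Specimen A: adjusted count: 852 − 3 = 849 growth rings.
A: Extension rate ≈ 237.1 / 849 = 0.279 mm per year.
Length of B = 0.279 × 258 = 72.0 mm.

72.0 mm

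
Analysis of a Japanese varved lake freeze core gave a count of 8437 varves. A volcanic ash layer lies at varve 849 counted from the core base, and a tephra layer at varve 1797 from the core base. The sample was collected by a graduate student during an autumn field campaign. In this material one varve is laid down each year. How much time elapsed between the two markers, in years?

Separation: 1797 − 849 = 948 varves.
At one varve per year, 948 years elapsed between them.

948 years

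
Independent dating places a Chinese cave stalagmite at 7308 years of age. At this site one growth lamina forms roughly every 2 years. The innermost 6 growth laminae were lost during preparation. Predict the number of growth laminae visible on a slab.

Expected growth laminae: 7308 / 2 = 3654.
Subtracting the 6 growth laminae not captured gives 3654 − 6 = 3648 growth laminae in the record.

3648 growth laminae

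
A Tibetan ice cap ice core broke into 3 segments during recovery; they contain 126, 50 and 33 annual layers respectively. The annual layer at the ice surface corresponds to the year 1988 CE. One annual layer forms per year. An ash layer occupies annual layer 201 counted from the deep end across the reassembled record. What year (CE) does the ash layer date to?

Total annual layers = 126 + 50 + 33 = 209.
Between annual layer 201 and the ice surface there are 209 − 201 = 8 annual layers.
Counting back 8 years from 1988 CE places the ash layer in 1988 − 8 = 1980 CE.

1980 CE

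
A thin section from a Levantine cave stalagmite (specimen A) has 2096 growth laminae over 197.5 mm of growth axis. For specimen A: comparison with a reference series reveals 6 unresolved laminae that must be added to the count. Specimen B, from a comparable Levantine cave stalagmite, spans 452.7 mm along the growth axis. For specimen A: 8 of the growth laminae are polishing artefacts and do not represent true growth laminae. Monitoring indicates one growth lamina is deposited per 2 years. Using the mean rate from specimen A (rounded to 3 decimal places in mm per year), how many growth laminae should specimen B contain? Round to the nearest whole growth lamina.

Specimen A: correcting the raw count gives 2096 − 8 + 6 = 2094 true growth laminae.
Specimen A: at 2 years per growth lamina, 2094 × 2 = 4188 years.
A: Extension rate ≈ 197.5 / 4188 = 0.047 mm/year.
B spans 452.7 / 0.047 = 9631.91 years; at 2 years per growth lamina that is 9631.91 / 2 ≈ 4816 growth laminae.

4816 growth laminae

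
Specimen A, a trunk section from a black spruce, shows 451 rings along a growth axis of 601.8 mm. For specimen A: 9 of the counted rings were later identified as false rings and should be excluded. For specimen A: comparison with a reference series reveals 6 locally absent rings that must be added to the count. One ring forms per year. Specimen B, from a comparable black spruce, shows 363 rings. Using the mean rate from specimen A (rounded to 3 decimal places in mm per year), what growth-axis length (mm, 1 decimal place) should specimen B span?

Specimen A: after corrections the count is 451 − 9 + 6 = 448 rings.
A: Extension rate ≈ 601.8 / 448 = 1.343 mm/year.
B's length ≈ 1.343 × 363 = 487.5 mm.

487.5 mm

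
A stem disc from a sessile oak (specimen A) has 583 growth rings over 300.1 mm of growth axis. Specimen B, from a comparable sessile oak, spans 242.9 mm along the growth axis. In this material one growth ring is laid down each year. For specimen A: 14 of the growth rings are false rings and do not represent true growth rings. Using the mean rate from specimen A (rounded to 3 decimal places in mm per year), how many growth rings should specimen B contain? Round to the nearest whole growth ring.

Specimen A: correcting the raw count gives 583 − 14 = 569 true growth rings.
A: Extension rate ≈ 300.1 / 569 = 0.527 mm/yr.
B spans 242.9 / 0.527 = 460.91 years ≈ 461 growth rings.

461 growth rings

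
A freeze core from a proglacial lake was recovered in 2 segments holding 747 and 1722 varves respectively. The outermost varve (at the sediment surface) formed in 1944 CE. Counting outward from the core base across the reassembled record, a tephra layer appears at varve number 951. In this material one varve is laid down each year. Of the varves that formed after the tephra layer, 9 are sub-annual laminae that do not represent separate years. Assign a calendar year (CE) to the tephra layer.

Total varves = 747 + 1722 = 2469.
The tephra layer sits at varve 951 from the core base, so 2469 − 951 = 1518 varves formed after it.
1518 − 9 false = 1509 true varves after the tephra layer.
The varve at the sediment surface is 1944 CE, so the tephra layer dates to 1944 − 1509 = 435 CE.

435 CE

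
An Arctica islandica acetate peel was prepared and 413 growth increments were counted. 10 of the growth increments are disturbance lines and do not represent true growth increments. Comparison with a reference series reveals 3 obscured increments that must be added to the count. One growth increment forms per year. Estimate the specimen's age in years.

Adjusted count: 413 − 10 + 3 = 406 growth increments.
One growth increment per year makes the duration 406 years.

406 years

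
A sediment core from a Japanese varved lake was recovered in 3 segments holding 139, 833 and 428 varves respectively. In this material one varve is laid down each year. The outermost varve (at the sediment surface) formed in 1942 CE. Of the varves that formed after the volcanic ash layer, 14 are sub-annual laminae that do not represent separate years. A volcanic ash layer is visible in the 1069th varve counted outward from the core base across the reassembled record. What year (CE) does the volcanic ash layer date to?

Total varves = 139 + 833 + 428 = 1400.
The volcanic ash layer sits at varve 1069 from the core base, so 1400 − 1069 = 331 varves formed after it.
331 − 14 false = 317 true varves after the volcanic ash layer.
The varve at the sediment surface is 1942 CE, so the volcanic ash layer dates to 1942 − 317 = 1625 CE.

1625 CE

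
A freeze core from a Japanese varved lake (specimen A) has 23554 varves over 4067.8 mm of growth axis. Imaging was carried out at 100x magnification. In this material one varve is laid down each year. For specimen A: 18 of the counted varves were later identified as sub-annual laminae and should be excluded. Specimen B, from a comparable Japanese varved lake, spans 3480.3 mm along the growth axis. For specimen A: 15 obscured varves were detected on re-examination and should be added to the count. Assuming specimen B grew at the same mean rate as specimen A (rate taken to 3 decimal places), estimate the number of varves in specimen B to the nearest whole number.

20117 varves

Specimen A: correcting the raw count gives 23554 − 18 + 15 = 23551 true varves.
A: Mean rate = 4067.8 mm / 23551 years ≈ 0.173 mm/year.
Specimen B: 3480.3 mm / 0.173 mm per year = 20117.34 years ≈ 20117 varves.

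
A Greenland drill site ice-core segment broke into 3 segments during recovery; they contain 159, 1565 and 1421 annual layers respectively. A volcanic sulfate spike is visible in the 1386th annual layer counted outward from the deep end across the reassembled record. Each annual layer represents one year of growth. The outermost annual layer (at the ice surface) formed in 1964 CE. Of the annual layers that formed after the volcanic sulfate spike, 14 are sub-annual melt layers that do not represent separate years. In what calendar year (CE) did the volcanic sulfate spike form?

219 CE

Total annual layers = 159 + 1565 + 1421 = 3145.
3145 − 1386 = 1759 annual layers lie beyond the volcanic sulfate spike toward the ice surface.
Excluding 14 false annual layers: 1759 − 14 = 1745.
The annual layer at the ice surface is 1964 CE, so the volcanic sulfate spike dates to 1964 − 1745 = 219 CE.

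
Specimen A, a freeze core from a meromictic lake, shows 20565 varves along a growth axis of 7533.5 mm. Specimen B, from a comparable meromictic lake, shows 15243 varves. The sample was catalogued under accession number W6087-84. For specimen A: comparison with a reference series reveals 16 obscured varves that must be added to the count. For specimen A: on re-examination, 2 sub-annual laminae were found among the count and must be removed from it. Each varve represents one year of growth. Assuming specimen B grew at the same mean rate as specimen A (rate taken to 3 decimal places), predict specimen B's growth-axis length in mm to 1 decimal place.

5578.9 mm

Specimen A: correcting the raw count gives 20565 − 2 + 16 = 20579 true varves.
A: Mean rate = 7533.5 mm / 20579 years ≈ 0.366 mm/year.
B's length ≈ 0.366 × 15243 = 5578.9 mm.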